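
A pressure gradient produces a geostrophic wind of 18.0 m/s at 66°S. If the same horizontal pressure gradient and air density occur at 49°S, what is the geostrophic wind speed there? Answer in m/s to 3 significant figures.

21.8 m/s

With the same pressure gradient and density, V_g ∝ 1/f ∝ 1/sin φ.
V₂ = V₁ · sin φ₁ / sin φ₂ = 18.0 × sin 66° / sin 49°
V₂ = 18.0 × 0.9135/0.7547 = 21.8 m/s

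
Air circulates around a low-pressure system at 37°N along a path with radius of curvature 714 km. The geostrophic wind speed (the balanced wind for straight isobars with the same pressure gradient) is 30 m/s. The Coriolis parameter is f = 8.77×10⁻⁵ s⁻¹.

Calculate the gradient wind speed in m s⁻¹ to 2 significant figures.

Around a low, centrifugal force acts outward with Coriolis, so pressure-gradient force balances both:
(1/ρ)|∂P/∂n| = fV + V²/R  →  V² + fR·V − fR·V_g = 0
With fR = 8.77×10⁻⁵ × 714×10³ m = 62.6 m/s:
V = [−fR + √((fR)² + 4 fR V_g)]/2 = [−62.6 + √(62.6² + 4×62.6×30)]/2 = 22.2 m/s
Subgeostrophic (V < V_g = 30 m/s), as expected around a low.

22 m s⁻¹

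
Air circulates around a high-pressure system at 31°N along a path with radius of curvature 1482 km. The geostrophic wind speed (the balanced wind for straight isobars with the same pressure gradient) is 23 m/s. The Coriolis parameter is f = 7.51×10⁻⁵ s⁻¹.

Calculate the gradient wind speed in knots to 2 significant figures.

63 knots

Around a high, pressure-gradient force acts outward with centrifugal, so Coriolis balances both:
fV = (1/ρ)|∂P/∂n| + V²/R  →  V² − fR·V + fR·V_g = 0
With fR = 7.51×10⁻⁵ × 1482×10³ m = 111 m/s:
V = [fR − √((fR)² − 4 fR V_g)]/2 = [111 − √(111² − 4×111×23)]/2 = 32.5 m/s
Supergeostrophic (V > V_g = 23 m/s), as expected around a high.
Converting: 32.5 m/s × 1.944 = 63 knots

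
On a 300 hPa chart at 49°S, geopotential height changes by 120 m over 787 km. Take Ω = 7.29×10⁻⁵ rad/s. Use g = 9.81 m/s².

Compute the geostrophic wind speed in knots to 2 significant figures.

Coriolis parameter at 49°S:
f = 2Ω sin φ = 2 × 7.29×10⁻⁵ × sin 49° = 1.10×10⁻⁴ s⁻¹
Height gradient: |∂Z/∂n| = 120 m / 787000 m = 1.52×10⁻⁴
On a pressure surface, geostrophic balance gives V_g = (g/f)|∂Z/∂n|:
V_g = 9.81 × 1.52×10⁻⁴ / 1.10×10⁻⁴ = 13.6 m/s
Converting: 13.6 m/s × 1.944 = 26 knots

26 knots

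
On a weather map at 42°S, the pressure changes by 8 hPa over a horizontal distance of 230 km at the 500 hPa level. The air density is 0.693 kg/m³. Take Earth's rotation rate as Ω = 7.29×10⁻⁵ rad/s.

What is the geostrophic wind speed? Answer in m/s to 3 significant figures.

Coriolis parameter at 42°S:
f = 2Ω sin φ = 2 × 7.29×10⁻⁵ × sin 42° = 9.76×10⁻⁵ s⁻¹
Pressure gradient: |∂P/∂n| = 800 Pa / 230000 m = 3.48×10⁻³ Pa/m
Geostrophic balance (pressure-gradient force = Coriolis force):
V_g = (1/(fρ)) |∂P/∂n| = 3.48×10⁻³ / (9.76×10⁻⁵ × 0.693) = 51.4 m/s

51.4 m/s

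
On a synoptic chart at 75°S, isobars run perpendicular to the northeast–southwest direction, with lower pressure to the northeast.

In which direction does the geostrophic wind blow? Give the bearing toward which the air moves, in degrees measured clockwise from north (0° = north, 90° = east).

315°

The pressure-gradient force points toward the northeast (bearing 045°).
Geostrophic balance: in the Southern Hemisphere the Coriolis force deflects motion to the left, so the geostrophic wind blows 90° to the left of the pressure-gradient force (low pressure on the right).
Rotating 045° by 90° counterclockwise gives 315° — the wind blows toward the northwest.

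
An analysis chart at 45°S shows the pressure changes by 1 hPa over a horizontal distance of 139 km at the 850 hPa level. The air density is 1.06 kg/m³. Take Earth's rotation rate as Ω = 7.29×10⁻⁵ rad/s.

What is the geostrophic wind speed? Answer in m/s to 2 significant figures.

Coriolis parameter at 45°S:
f = 2Ω sin φ = 2 × 7.29×10⁻⁵ × sin 45° = 1.03×10⁻⁴ s⁻¹
Pressure gradient: |∂P/∂n| = 100 Pa / 139000 m = 7.19×10⁻⁴ Pa/m
Geostrophic balance (pressure-gradient force = Coriolis force):
V_g = (1/(fρ)) |∂P/∂n| = 7.19×10⁻⁴ / (1.03×10⁻⁴ × 1.06) = 6.58 m/s

6.6 m/s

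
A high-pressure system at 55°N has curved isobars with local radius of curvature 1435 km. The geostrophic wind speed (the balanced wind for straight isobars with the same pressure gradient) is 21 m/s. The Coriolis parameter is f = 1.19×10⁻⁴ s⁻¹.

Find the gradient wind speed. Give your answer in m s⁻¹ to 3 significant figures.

24.5 m s⁻¹

Around a high, pressure-gradient force acts outward with centrifugal, so Coriolis balances both:
fV = (1/ρ)|∂P/∂n| + V²/R  →  V² − fR·V + fR·V_g = 0
With fR = 1.19×10⁻⁴ × 1435×10³ m = 171 m/s:
V = [fR − √((fR)² − 4 fR V_g)]/2 = [171 − √(171² − 4×171×21)]/2 = 24.5 m/s
Supergeostrophic (V > V_g = 21 m/s), as expected around a high.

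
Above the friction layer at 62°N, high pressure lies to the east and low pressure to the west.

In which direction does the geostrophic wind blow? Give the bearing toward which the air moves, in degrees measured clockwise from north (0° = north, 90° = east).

000°

The pressure-gradient force points toward the west (bearing 270°).
Geostrophic balance: in the Northern Hemisphere the Coriolis force deflects motion to the right, so the geostrophic wind blows 90° to the right of the pressure-gradient force (low pressure on the left).
Rotating 270° by 90° clockwise gives 000° — the wind blows toward the north.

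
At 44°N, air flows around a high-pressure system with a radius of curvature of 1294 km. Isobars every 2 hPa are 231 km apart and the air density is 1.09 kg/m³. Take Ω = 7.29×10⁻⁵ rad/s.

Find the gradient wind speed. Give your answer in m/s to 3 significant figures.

8.38 m/s

Coriolis parameter at 44°N:
f = 2Ω sin φ = 2 × 7.29×10⁻⁵ × sin 44° = 1.01×10⁻⁴ s⁻¹
Pressure gradient: |∂P/∂n| = 200 Pa / 231000 m = 8.66×10⁻⁴ Pa/m
Geostrophic speed: V_g = |∂P/∂n|/(fρ) = 8.66×10⁻⁴/(1.01×10⁻⁴ × 1.09) = 7.84 m/s
Around a high, pressure-gradient force acts outward with centrifugal, so Coriolis balances both:
fV = (1/ρ)|∂P/∂n| + V²/R  →  V² − fR·V + fR·V_g = 0
With fR = 1.01×10⁻⁴ × 1294×10³ m = 131 m/s:
V = [fR − √((fR)² − 4 fR V_g)]/2 = [131 − √(131² − 4×131×7.84)]/2 = 8.38 m/s
Supergeostrophic (V > V_g = 7.84 m/s), as expected around a high.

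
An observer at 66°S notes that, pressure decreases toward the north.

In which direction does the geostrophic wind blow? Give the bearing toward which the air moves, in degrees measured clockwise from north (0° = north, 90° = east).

270°

The pressure-gradient force points toward the north (bearing 000°).
Geostrophic balance: in the Southern Hemisphere the Coriolis force deflects motion to the left, so the geostrophic wind blows 90° to the left of the pressure-gradient force (low pressure on the right).
Rotating 000° by 90° counterclockwise gives 270° — the wind blows toward the west.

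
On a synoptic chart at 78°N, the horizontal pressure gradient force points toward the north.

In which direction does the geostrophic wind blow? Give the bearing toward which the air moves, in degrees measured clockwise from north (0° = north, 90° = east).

The pressure-gradient force points toward the north (bearing 000°).
Geostrophic balance: in the Northern Hemisphere the Coriolis force deflects motion to the right, so the geostrophic wind blows 90° to the right of the pressure-gradient force (low pressure on the left).
Rotating 000° by 90° clockwise gives 090° — the wind blows toward the east.

090°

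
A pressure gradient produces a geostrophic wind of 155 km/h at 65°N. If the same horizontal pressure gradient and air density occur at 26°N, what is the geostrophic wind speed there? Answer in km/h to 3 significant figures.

320 km/h

With the same pressure gradient and density, V_g ∝ 1/f ∝ 1/sin φ.
V₂ = V₁ · sin φ₁ / sin φ₂ = 155 × sin 65° / sin 26°
V₂ = 155 × 0.9063/0.4384 = 320 km/h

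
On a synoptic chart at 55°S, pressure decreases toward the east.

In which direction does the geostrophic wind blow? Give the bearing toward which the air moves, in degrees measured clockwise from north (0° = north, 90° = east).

000°

The pressure-gradient force points toward the east (bearing 090°).
Geostrophic balance: in the Southern Hemisphere the Coriolis force deflects motion to the left, so the geostrophic wind blows 90° to the left of the pressure-gradient force (low pressure on the right).
Rotating 090° by 90° counterclockwise gives 000° — the wind blows toward the north.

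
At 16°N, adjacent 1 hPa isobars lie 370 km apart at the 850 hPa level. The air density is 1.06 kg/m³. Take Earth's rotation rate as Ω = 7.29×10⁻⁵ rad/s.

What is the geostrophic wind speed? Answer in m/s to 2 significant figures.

6.3 m/s

Coriolis parameter at 16°N:
f = 2Ω sin φ = 2 × 7.29×10⁻⁵ × sin 16° = 4.02×10⁻⁵ s⁻¹
Pressure gradient: |∂P/∂n| = 100 Pa / 370000 m = 2.70×10⁻⁴ Pa/m
Geostrophic balance (pressure-gradient force = Coriolis force):
V_g = (1/(fρ)) |∂P/∂n| = 2.70×10⁻⁴ / (4.02×10⁻⁵ × 1.06) = 6.34 m/s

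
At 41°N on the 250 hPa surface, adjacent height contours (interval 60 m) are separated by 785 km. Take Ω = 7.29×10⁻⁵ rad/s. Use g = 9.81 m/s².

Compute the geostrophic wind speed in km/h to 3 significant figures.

28.2 km/h

Coriolis parameter at 41°N:
f = 2Ω sin φ = 2 × 7.29×10⁻⁵ × sin 41° = 9.57×10⁻⁵ s⁻¹
Height gradient: |∂Z/∂n| = 60 m / 785000 m = 7.64×10⁻⁵
On a pressure surface, geostrophic balance gives V_g = (g/f)|∂Z/∂n|:
V_g = 9.81 × 7.64×10⁻⁵ / 9.57×10⁻⁵ = 7.84 m/s
Converting: 7.84 m/s × 3.6 = 28.2 km/h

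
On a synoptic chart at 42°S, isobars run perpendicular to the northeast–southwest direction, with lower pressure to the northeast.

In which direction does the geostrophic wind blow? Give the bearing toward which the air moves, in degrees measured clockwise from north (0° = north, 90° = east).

315°

The pressure-gradient force points toward the northeast (bearing 045°).
Geostrophic balance: in the Southern Hemisphere the Coriolis force deflects motion to the left, so the geostrophic wind blows 90° to the left of the pressure-gradient force (low pressure on the right).
Rotating 045° by 90° counterclockwise gives 315° — the wind blows toward the northwest.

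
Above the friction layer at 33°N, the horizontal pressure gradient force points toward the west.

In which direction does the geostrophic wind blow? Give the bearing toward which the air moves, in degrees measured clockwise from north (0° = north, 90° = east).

000°

The pressure-gradient force points toward the west (bearing 270°).
Geostrophic balance: in the Northern Hemisphere the Coriolis force deflects motion to the right, so the geostrophic wind blows 90° to the right of the pressure-gradient force (low pressure on the left).
Rotating 270° by 90° clockwise gives 000° — the wind blows toward the north.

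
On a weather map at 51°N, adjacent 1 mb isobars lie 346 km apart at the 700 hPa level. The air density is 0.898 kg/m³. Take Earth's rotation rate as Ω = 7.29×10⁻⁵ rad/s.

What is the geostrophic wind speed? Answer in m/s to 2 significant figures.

2.8 m/s

Coriolis parameter at 51°N:
f = 2Ω sin φ = 2 × 7.29×10⁻⁵ × sin 51° = 1.13×10⁻⁴ s⁻¹
Pressure gradient: |∂P/∂n| = 100 Pa / 346000 m = 2.89×10⁻⁴ Pa/m
Geostrophic balance (pressure-gradient force = Coriolis force):
V_g = (1/(fρ)) |∂P/∂n| = 2.89×10⁻⁴ / (1.13×10⁻⁴ × 0.898) = 2.84 m/s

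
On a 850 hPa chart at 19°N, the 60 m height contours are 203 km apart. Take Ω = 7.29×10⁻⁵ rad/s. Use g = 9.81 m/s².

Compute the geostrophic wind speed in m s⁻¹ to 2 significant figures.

61 m s⁻¹

Coriolis parameter at 19°N:
f = 2Ω sin φ = 2 × 7.29×10⁻⁵ × sin 19° = 4.75×10⁻⁵ s⁻¹
Height gradient: |∂Z/∂n| = 60 m / 203000 m = 2.96×10⁻⁴
On a pressure surface, geostrophic balance gives V_g = (g/f)|∂Z/∂n|:
V_g = 9.81 × 2.96×10⁻⁴ / 4.75×10⁻⁵ = 61.1 m/s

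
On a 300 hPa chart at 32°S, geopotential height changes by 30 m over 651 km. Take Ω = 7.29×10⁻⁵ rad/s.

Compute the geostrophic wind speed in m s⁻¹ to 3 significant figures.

Coriolis parameter at 32°S:
f = 2Ω sin φ = 2 × 7.29×10⁻⁵ × sin 32° = 7.73×10⁻⁵ s⁻¹
Height gradient: |∂Z/∂n| = 30 m / 651000 m = 4.61×10⁻⁵
On a pressure surface, geostrophic balance gives V_g = (g/f)|∂Z/∂n|:
V_g = 9.81 × 4.61×10⁻⁵ / 7.73×10⁻⁵ = 5.85 m/s

5.85 m s⁻¹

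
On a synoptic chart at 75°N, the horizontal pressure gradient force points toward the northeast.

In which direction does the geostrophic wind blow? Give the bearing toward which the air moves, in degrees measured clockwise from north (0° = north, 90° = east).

135°

The pressure-gradient force points toward the northeast (bearing 045°).
Geostrophic balance: in the Northern Hemisphere the Coriolis force deflects motion to the right, so the geostrophic wind blows 90° to the right of the pressure-gradient force (low pressure on the left).
Rotating 045° by 90° clockwise gives 135° — the wind blows toward the southeast.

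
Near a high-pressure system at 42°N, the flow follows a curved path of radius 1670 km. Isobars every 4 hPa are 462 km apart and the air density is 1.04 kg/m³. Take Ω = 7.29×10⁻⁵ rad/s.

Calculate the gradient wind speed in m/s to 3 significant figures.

Coriolis parameter at 42°N:
f = 2Ω sin φ = 2 × 7.29×10⁻⁵ × sin 42° = 9.76×10⁻⁵ s⁻¹
Pressure gradient: |∂P/∂n| = 400 Pa / 462000 m = 8.66×10⁻⁴ Pa/m
Geostrophic speed: V_g = |∂P/∂n|/(fρ) = 8.66×10⁻⁴/(9.76×10⁻⁵ × 1.04) = 8.53 m/s
Around a high, pressure-gradient force acts outward with centrifugal, so Coriolis balances both:
fV = (1/ρ)|∂P/∂n| + V²/R  →  V² − fR·V + fR·V_g = 0
With fR = 9.76×10⁻⁵ × 1670×10³ m = 163 m/s:
V = [fR − √((fR)² − 4 fR V_g)]/2 = [163 − √(163² − 4×163×8.53)]/2 = 9.03 m/s
Supergeostrophic (V > V_g = 8.53 m/s), as expected around a high.

9.03 m/s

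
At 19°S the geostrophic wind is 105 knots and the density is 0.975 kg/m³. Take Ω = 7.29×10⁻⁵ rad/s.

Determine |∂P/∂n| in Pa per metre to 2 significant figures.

2.5×10⁻³ Pa/m

Coriolis parameter at 19°S:
f = 2Ω sin φ = 2 × 7.29×10⁻⁵ × sin 19° = 4.75×10⁻⁵ s⁻¹
Wind speed in SI: 105 knots = 54.0 m/s
Geostrophic balance rearranged: |∂P/∂n| = f ρ V_g
|∂P/∂n| = 4.75×10⁻⁵ × 0.975 × 54.0 = 2.50×10⁻³ Pa/m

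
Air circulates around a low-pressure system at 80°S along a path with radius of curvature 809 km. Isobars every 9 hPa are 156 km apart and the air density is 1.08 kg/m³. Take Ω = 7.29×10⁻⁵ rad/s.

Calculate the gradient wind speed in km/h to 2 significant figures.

Coriolis parameter at 80°S:
f = 2Ω sin φ = 2 × 7.29×10⁻⁵ × sin 80° = 1.44×10⁻⁴ s⁻¹
Pressure gradient: |∂P/∂n| = 900 Pa / 156000 m = 5.77×10⁻³ Pa/m
Geostrophic speed: V_g = |∂P/∂n|/(fρ) = 5.77×10⁻³/(1.44×10⁻⁴ × 1.08) = 37.2 m/s
Around a low, centrifugal force acts outward with Coriolis, so pressure-gradient force balances both:
(1/ρ)|∂P/∂n| = fV + V²/R  →  V² + fR·V − fR·V_g = 0
With fR = 1.44×10⁻⁴ × 809×10³ m = 116 m/s:
V = [−fR + √((fR)² + 4 fR V_g)]/2 = [−116 + √(116² + 4×116×37.2)]/2 = 29.6 m/s
Subgeostrophic (V < V_g = 37.2 m/s), as expected around a low.
Converting: 29.6 m/s × 3.6 = 110 km/h

110 km/h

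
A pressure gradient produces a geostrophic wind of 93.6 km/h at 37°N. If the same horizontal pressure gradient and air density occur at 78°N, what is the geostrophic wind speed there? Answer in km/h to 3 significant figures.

57.6 km/h

With the same pressure gradient and density, V_g ∝ 1/f ∝ 1/sin φ.
V₂ = V₁ · sin φ₁ / sin φ₂ = 93.6 × sin 37° / sin 78°
V₂ = 93.6 × 0.6018/0.9781 = 57.6 km/h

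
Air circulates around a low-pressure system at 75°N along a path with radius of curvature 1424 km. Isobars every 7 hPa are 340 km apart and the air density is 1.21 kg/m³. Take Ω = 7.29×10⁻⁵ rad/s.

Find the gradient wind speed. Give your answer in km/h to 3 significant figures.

Coriolis parameter at 75°N:
f = 2Ω sin φ = 2 × 7.29×10⁻⁵ × sin 75° = 1.41×10⁻⁴ s⁻¹
Pressure gradient: |∂P/∂n| = 700 Pa / 340000 m = 2.06×10⁻³ Pa/m
Geostrophic speed: V_g = |∂P/∂n|/(fρ) = 2.06×10⁻³/(1.41×10⁻⁴ × 1.21) = 12.1 m/s
Around a low, centrifugal force acts outward with Coriolis, so pressure-gradient force balances both:
(1/ρ)|∂P/∂n| = fV + V²/R  →  V² + fR·V − fR·V_g = 0
With fR = 1.41×10⁻⁴ × 1424×10³ m = 201 m/s:
V = [−fR + √((fR)² + 4 fR V_g)]/2 = [−201 + √(201² + 4×201×12.1)]/2 = 11.4 m/s
Subgeostrophic (V < V_g = 12.1 m/s), as expected around a low.
Converting: 11.4 m/s × 3.6 = 41.1 km/h

41.1 km/h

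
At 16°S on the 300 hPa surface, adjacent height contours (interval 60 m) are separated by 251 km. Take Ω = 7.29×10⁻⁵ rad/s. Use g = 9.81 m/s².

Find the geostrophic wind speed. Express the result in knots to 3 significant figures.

Coriolis parameter at 16°S:
f = 2Ω sin φ = 2 × 7.29×10⁻⁵ × sin 16° = 4.02×10⁻⁵ s⁻¹
Height gradient: |∂Z/∂n| = 60 m / 251000 m = 2.39×10⁻⁴
On a pressure surface, geostrophic balance gives V_g = (g/f)|∂Z/∂n|:
V_g = 9.81 × 2.39×10⁻⁴ / 4.02×10⁻⁵ = 58.4 m/s
Converting: 58.4 m/s × 1.944 = 113 knots

113 knots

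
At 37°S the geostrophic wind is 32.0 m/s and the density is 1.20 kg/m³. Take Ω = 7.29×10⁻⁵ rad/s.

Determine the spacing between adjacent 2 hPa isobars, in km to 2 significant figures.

Coriolis parameter at 37°S:
f = 2Ω sin φ = 2 × 7.29×10⁻⁵ × sin 37° = 8.77×10⁻⁵ s⁻¹
Geostrophic balance rearranged: |∂P/∂n| = f ρ V_g
|∂P/∂n| = 8.77×10⁻⁵ × 1.20 × 32.0 = 3.37×10⁻³ Pa/m
Isobar spacing: Δn = ΔP/|∂P/∂n| = 200 Pa / 3.37×10⁻³ Pa/m = 59358 m ≈ 59 km

59 km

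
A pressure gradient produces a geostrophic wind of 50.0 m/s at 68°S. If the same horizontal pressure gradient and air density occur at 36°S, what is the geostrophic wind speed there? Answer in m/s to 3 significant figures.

With the same pressure gradient and density, V_g ∝ 1/f ∝ 1/sin φ.
V₂ = V₁ · sin φ₁ / sin φ₂ = 50.0 × sin 68° / sin 36°
V₂ = 50.0 × 0.9272/0.5878 = 78.9 m/s

78.9 m/s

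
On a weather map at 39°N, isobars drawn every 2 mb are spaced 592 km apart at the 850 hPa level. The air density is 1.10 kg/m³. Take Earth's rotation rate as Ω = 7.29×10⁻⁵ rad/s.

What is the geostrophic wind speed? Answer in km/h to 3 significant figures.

12.1 km/h

Coriolis parameter at 39°N:
f = 2Ω sin φ = 2 × 7.29×10⁻⁵ × sin 39° = 9.18×10⁻⁵ s⁻¹
Pressure gradient: |∂P/∂n| = 200 Pa / 592000 m = 3.38×10⁻⁴ Pa/m
Geostrophic balance (pressure-gradient force = Coriolis force):
V_g = (1/(fρ)) |∂P/∂n| = 3.38×10⁻⁴ / (9.18×10⁻⁵ × 1.10) = 3.35 m/s
Converting: 3.35 m/s × 3.6 = 12.1 km/h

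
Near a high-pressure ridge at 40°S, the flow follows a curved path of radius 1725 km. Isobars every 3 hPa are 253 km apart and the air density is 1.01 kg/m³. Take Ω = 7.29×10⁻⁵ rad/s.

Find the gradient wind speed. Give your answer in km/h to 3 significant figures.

49.3 km/h

Coriolis parameter at 40°S:
f = 2Ω sin φ = 2 × 7.29×10⁻⁵ × sin 40° = 9.37×10⁻⁵ s⁻¹
Pressure gradient: |∂P/∂n| = 300 Pa / 253000 m = 1.19×10⁻³ Pa/m
Geostrophic speed: V_g = |∂P/∂n|/(fρ) = 1.19×10⁻³/(9.37×10⁻⁵ × 1.01) = 12.5 m/s
Around a high, pressure-gradient force acts outward with centrifugal, so Coriolis balances both:
fV = (1/ρ)|∂P/∂n| + V²/R  →  V² − fR·V + fR·V_g = 0
With fR = 9.37×10⁻⁵ × 1725×10³ m = 162 m/s:
V = [fR − √((fR)² − 4 fR V_g)]/2 = [162 − √(162² − 4×162×12.5)]/2 = 13.7 m/s
Supergeostrophic (V > V_g = 12.5 m/s), as expected around a high.
Converting: 13.7 m/s × 3.6 = 49.3 km/h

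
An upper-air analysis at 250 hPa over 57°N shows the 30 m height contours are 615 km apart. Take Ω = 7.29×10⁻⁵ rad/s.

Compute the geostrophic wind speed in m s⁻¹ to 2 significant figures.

3.9 m s⁻¹

Coriolis parameter at 57°N:
f = 2Ω sin φ = 2 × 7.29×10⁻⁵ × sin 57° = 1.22×10⁻⁴ s⁻¹
Height gradient: |∂Z/∂n| = 30 m / 615000 m = 4.88×10⁻⁵
On a pressure surface, geostrophic balance gives V_g = (g/f)|∂Z/∂n|:
V_g = 9.81 × 4.88×10⁻⁵ / 1.22×10⁻⁴ = 3.91 m/s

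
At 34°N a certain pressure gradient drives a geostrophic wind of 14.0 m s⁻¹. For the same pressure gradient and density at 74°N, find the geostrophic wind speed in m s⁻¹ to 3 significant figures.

With the same pressure gradient and density, V_g ∝ 1/f ∝ 1/sin φ.
V₂ = V₁ · sin φ₁ / sin φ₂ = 14.0 × sin 34° / sin 74°
V₂ = 14.0 × 0.5592/0.9613 = 8.14 m s⁻¹

8.14 m s⁻¹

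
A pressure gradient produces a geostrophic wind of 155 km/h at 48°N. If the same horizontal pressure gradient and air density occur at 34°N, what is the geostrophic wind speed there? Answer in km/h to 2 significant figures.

With the same pressure gradient and density, V_g ∝ 1/f ∝ 1/sin φ.
V₂ = V₁ · sin φ₁ / sin φ₂ = 155 × sin 48° / sin 34°
V₂ = 155 × 0.7431/0.5592 = 210 km/h

210 km/h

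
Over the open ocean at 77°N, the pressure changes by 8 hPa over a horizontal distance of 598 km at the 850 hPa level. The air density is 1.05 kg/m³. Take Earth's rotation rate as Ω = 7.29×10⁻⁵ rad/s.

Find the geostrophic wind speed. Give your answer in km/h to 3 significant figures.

Coriolis parameter at 77°N:
f = 2Ω sin φ = 2 × 7.29×10⁻⁵ × sin 77° = 1.42×10⁻⁴ s⁻¹
Pressure gradient: |∂P/∂n| = 800 Pa / 598000 m = 1.34×10⁻³ Pa/m
Geostrophic balance (pressure-gradient force = Coriolis force):
V_g = (1/(fρ)) |∂P/∂n| = 1.34×10⁻³ / (1.42×10⁻⁴ × 1.05) = 8.97 m/s
Converting: 8.97 m/s × 3.6 = 32.3 km/h

32.3 km/h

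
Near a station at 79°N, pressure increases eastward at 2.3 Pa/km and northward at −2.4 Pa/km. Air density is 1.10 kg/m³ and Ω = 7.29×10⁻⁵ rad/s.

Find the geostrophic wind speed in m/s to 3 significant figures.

21.1 m/s

Coriolis parameter at 79°N:
f = 2Ω sin φ = 2 × 7.29×10⁻⁵ × sin 79° = 1.43×10⁻⁴ s⁻¹
Component geostrophic relations (x east, y north):
u_g = −(1/(fρ)) ∂P/∂y,  v_g = (1/(fρ)) ∂P/∂x
u_g = −(−2.4×10⁻³)/(1.43×10⁻⁴ × 1.10) = 15.2 m/s;  v_g = (2.3×10⁻³)/(1.43×10⁻⁴ × 1.10) = 14.6 m/s
|V_g| = √(u_g² + v_g²) = 21.1 m/s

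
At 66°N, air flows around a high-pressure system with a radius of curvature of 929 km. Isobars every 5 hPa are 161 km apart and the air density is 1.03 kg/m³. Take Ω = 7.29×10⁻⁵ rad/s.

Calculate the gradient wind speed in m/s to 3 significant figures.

Coriolis parameter at 66°N:
f = 2Ω sin φ = 2 × 7.29×10⁻⁵ × sin 66° = 1.33×10⁻⁴ s⁻¹
Pressure gradient: |∂P/∂n| = 500 Pa / 161000 m = 3.11×10⁻³ Pa/m
Geostrophic speed: V_g = |∂P/∂n|/(fρ) = 3.11×10⁻³/(1.33×10⁻⁴ × 1.03) = 22.6 m/s
Around a high, pressure-gradient force acts outward with centrifugal, so Coriolis balances both:
fV = (1/ρ)|∂P/∂n| + V²/R  →  V² − fR·V + fR·V_g = 0
With fR = 1.33×10⁻⁴ × 929×10³ m = 124 m/s:
V = [fR − √((fR)² − 4 fR V_g)]/2 = [124 − √(124² − 4×124×22.6)]/2 = 29.8 m/s
Supergeostrophic (V > V_g = 22.6 m/s), as expected around a high.

29.8 m/s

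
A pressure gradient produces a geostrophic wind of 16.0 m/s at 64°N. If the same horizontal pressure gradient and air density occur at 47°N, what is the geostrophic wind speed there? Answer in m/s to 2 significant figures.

20 m/s

With the same pressure gradient and density, V_g ∝ 1/f ∝ 1/sin φ.
V₂ = V₁ · sin φ₁ / sin φ₂ = 16.0 × sin 64° / sin 47°
V₂ = 16.0 × 0.8988/0.7314 = 20 m/s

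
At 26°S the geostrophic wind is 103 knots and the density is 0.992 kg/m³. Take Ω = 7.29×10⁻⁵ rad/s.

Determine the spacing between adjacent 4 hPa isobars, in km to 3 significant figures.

Coriolis parameter at 26°S:
f = 2Ω sin φ = 2 × 7.29×10⁻⁵ × sin 26° = 6.39×10⁻⁵ s⁻¹
Wind speed in SI: 103 knots = 53.0 m/s
Geostrophic balance rearranged: |∂P/∂n| = f ρ V_g
|∂P/∂n| = 6.39×10⁻⁵ × 0.992 × 53.0 = 3.36×10⁻³ Pa/m
Isobar spacing: Δn = ΔP/|∂P/∂n| = 400 Pa / 3.36×10⁻³ Pa/m = 119062 m ≈ 119 km

119 km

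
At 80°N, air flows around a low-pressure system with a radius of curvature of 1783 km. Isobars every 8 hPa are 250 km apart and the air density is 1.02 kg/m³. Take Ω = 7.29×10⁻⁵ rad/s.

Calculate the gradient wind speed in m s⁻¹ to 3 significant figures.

Coriolis parameter at 80°N:
f = 2Ω sin φ = 2 × 7.29×10⁻⁵ × sin 80° = 1.44×10⁻⁴ s⁻¹
Pressure gradient: |∂P/∂n| = 800 Pa / 250000 m = 3.20×10⁻³ Pa/m
Geostrophic speed: V_g = |∂P/∂n|/(fρ) = 3.20×10⁻³/(1.44×10⁻⁴ × 1.02) = 21.8 m/s
Around a low, centrifugal force acts outward with Coriolis, so pressure-gradient force balances both:
(1/ρ)|∂P/∂n| = fV + V²/R  →  V² + fR·V − fR·V_g = 0
With fR = 1.44×10⁻⁴ × 1783×10³ m = 256 m/s:
V = [−fR + √((fR)² + 4 fR V_g)]/2 = [−256 + √(256² + 4×256×21.8)]/2 = 20.2 m/s
Subgeostrophic (V < V_g = 21.8 m/s), as expected around a low.

20.2 m s⁻¹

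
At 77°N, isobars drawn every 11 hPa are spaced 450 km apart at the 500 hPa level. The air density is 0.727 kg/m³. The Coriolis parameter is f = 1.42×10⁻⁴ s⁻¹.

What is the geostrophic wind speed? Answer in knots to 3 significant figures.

Pressure gradient: |∂P/∂n| = 1100 Pa / 450000 m = 2.44×10⁻³ Pa/m
Geostrophic balance (pressure-gradient force = Coriolis force):
V_g = (1/(fρ)) |∂P/∂n| = 2.44×10⁻³ / (1.42×10⁻⁴ × 0.727) = 23.7 m/s
Converting: 23.7 m/s × 1.944 = 46.0 knots

46.0 knots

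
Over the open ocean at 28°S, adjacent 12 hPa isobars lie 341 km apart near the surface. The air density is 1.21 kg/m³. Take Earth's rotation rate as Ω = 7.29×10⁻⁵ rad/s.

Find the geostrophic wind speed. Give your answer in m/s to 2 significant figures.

42 m/s

Coriolis parameter at 28°S:
f = 2Ω sin φ = 2 × 7.29×10⁻⁵ × sin 28° = 6.84×10⁻⁵ s⁻¹
Pressure gradient: |∂P/∂n| = 1200 Pa / 341000 m = 3.52×10⁻³ Pa/m
Geostrophic balance (pressure-gradient force = Coriolis force):
V_g = (1/(fρ)) |∂P/∂n| = 3.52×10⁻³ / (6.84×10⁻⁵ × 1.21) = 42.5 m/s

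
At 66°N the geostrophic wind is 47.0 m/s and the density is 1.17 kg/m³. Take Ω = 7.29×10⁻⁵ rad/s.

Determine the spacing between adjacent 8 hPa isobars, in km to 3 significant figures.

109 km

Coriolis parameter at 66°N:
f = 2Ω sin φ = 2 × 7.29×10⁻⁵ × sin 66° = 1.33×10⁻⁴ s⁻¹
Geostrophic balance rearranged: |∂P/∂n| = f ρ V_g
|∂P/∂n| = 1.33×10⁻⁴ × 1.17 × 47.0 = 7.32×10⁻³ Pa/m
Isobar spacing: Δn = ΔP/|∂P/∂n| = 800 Pa / 7.32×10⁻³ Pa/m = 109224 m ≈ 109 km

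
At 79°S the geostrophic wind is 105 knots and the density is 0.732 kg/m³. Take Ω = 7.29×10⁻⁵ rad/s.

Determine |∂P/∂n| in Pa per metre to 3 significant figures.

Coriolis parameter at 79°S:
f = 2Ω sin φ = 2 × 7.29×10⁻⁵ × sin 79° = 1.43×10⁻⁴ s⁻¹
Wind speed in SI: 105 knots = 54.0 m/s
Geostrophic balance rearranged: |∂P/∂n| = f ρ V_g
|∂P/∂n| = 1.43×10⁻⁴ × 0.732 × 54.0 = 5.66×10⁻³ Pa/m

5.66×10⁻³ Pa/m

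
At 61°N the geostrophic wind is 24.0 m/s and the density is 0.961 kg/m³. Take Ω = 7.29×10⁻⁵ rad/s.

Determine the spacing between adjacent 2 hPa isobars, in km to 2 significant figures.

68 km

Coriolis parameter at 61°N:
f = 2Ω sin φ = 2 × 7.29×10⁻⁵ × sin 61° = 1.28×10⁻⁴ s⁻¹
Geostrophic balance rearranged: |∂P/∂n| = f ρ V_g
|∂P/∂n| = 1.28×10⁻⁴ × 0.961 × 24.0 = 2.94×10⁻³ Pa/m
Isobar spacing: Δn = ΔP/|∂P/∂n| = 200 Pa / 2.94×10⁻³ Pa/m = 68002 m ≈ 68 km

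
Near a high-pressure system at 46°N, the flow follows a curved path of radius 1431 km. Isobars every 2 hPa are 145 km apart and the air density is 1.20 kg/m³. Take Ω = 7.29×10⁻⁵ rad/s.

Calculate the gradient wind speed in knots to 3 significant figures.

Coriolis parameter at 46°N:
f = 2Ω sin φ = 2 × 7.29×10⁻⁵ × sin 46° = 1.05×10⁻⁴ s⁻¹
Pressure gradient: |∂P/∂n| = 200 Pa / 145000 m = 1.38×10⁻³ Pa/m
Geostrophic speed: V_g = |∂P/∂n|/(fρ) = 1.38×10⁻³/(1.05×10⁻⁴ × 1.20) = 11.0 m/s
Around a high, pressure-gradient force acts outward with centrifugal, so Coriolis balances both:
fV = (1/ρ)|∂P/∂n| + V²/R  →  V² − fR·V + fR·V_g = 0
With fR = 1.05×10⁻⁴ × 1431×10³ m = 150 m/s:
V = [fR − √((fR)² − 4 fR V_g)]/2 = [150 − √(150² − 4×150×11)]/2 = 11.9 m/s
Supergeostrophic (V > V_g = 11 m/s), as expected around a high.
Converting: 11.9 m/s × 1.944 = 23.1 knots

23.1 knots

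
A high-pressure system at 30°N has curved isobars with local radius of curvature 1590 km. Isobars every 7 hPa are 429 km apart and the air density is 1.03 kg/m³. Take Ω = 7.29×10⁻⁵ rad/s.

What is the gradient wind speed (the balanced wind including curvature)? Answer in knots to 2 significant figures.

56 knots

Coriolis parameter at 30°N:
f = 2Ω sin φ = 2 × 7.29×10⁻⁵ × sin 30° = 7.29×10⁻⁵ s⁻¹
Pressure gradient: |∂P/∂n| = 700 Pa / 429000 m = 1.63×10⁻³ Pa/m
Geostrophic speed: V_g = |∂P/∂n|/(fρ) = 1.63×10⁻³/(7.29×10⁻⁵ × 1.03) = 21.7 m/s
Around a high, pressure-gradient force acts outward with centrifugal, so Coriolis balances both:
fV = (1/ρ)|∂P/∂n| + V²/R  →  V² − fR·V + fR·V_g = 0
With fR = 7.29×10⁻⁵ × 1590×10³ m = 116 m/s:
V = [fR − √((fR)² − 4 fR V_g)]/2 = [116 − √(116² − 4×116×21.7)]/2 = 29 m/s
Supergeostrophic (V > V_g = 21.7 m/s), as expected around a high.
Converting: 29 m/s × 1.944 = 56 knots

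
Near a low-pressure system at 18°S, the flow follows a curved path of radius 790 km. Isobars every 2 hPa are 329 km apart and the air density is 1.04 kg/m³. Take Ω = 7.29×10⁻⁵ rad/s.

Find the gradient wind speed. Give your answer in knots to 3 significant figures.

19.6 knots

Coriolis parameter at 18°S:
f = 2Ω sin φ = 2 × 7.29×10⁻⁵ × sin 18° = 4.51×10⁻⁵ s⁻¹
Pressure gradient: |∂P/∂n| = 200 Pa / 329000 m = 6.08×10⁻⁴ Pa/m
Geostrophic speed: V_g = |∂P/∂n|/(fρ) = 6.08×10⁻⁴/(4.51×10⁻⁵ × 1.04) = 13.0 m/s
Around a low, centrifugal force acts outward with Coriolis, so pressure-gradient force balances both:
(1/ρ)|∂P/∂n| = fV + V²/R  →  V² + fR·V − fR·V_g = 0
With fR = 4.51×10⁻⁵ × 790×10³ m = 35.6 m/s:
V = [−fR + √((fR)² + 4 fR V_g)]/2 = [−35.6 + √(35.6² + 4×35.6×13)]/2 = 10.1 m/s
Subgeostrophic (V < V_g = 13 m/s), as expected around a low.
Converting: 10.1 m/s × 1.944 = 19.6 knots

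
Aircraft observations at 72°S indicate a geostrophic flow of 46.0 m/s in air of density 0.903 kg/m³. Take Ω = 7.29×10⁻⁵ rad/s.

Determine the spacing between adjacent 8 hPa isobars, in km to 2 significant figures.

140 km

Coriolis parameter at 72°S:
f = 2Ω sin φ = 2 × 7.29×10⁻⁵ × sin 72° = 1.39×10⁻⁴ s⁻¹
Geostrophic balance rearranged: |∂P/∂n| = f ρ V_g
|∂P/∂n| = 1.39×10⁻⁴ × 0.903 × 46.0 = 5.76×10⁻³ Pa/m
Isobar spacing: Δn = ΔP/|∂P/∂n| = 800 Pa / 5.76×10⁻³ Pa/m = 138893 m ≈ 140 km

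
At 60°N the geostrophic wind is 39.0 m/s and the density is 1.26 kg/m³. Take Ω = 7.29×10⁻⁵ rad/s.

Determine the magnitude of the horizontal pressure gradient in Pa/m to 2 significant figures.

6.2×10⁻³ Pa/m

Coriolis parameter at 60°N:
f = 2Ω sin φ = 2 × 7.29×10⁻⁵ × sin 60° = 1.26×10⁻⁴ s⁻¹
Geostrophic balance rearranged: |∂P/∂n| = f ρ V_g
|∂P/∂n| = 1.26×10⁻⁴ × 1.26 × 39.0 = 6.20×10⁻³ Pa/m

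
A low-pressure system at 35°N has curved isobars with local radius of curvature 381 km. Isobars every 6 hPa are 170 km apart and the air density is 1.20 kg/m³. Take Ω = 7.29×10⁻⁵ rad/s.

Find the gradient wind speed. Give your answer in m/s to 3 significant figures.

21.1 m/s

Coriolis parameter at 35°N:
f = 2Ω sin φ = 2 × 7.29×10⁻⁵ × sin 35° = 8.36×10⁻⁵ s⁻¹
Pressure gradient: |∂P/∂n| = 600 Pa / 170000 m = 3.53×10⁻³ Pa/m
Geostrophic speed: V_g = |∂P/∂n|/(fρ) = 3.53×10⁻³/(8.36×10⁻⁵ × 1.20) = 35.2 m/s
Around a low, centrifugal force acts outward with Coriolis, so pressure-gradient force balances both:
(1/ρ)|∂P/∂n| = fV + V²/R  →  V² + fR·V − fR·V_g = 0
With fR = 8.36×10⁻⁵ × 381×10³ m = 31.9 m/s:
V = [−fR + √((fR)² + 4 fR V_g)]/2 = [−31.9 + √(31.9² + 4×31.9×35.2)]/2 = 21.1 m/s
Subgeostrophic (V < V_g = 35.2 m/s), as expected around a low.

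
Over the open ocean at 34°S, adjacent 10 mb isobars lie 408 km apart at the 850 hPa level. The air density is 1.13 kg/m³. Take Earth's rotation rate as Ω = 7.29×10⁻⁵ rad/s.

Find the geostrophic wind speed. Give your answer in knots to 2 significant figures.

Coriolis parameter at 34°S:
f = 2Ω sin φ = 2 × 7.29×10⁻⁵ × sin 34° = 8.15×10⁻⁵ s⁻¹
Pressure gradient: |∂P/∂n| = 1000 Pa / 408000 m = 2.45×10⁻³ Pa/m
Geostrophic balance (pressure-gradient force = Coriolis force):
V_g = (1/(fρ)) |∂P/∂n| = 2.45×10⁻³ / (8.15×10⁻⁵ × 1.13) = 26.6 m/s
Converting: 26.6 m/s × 1.944 = 52 knots

52 knots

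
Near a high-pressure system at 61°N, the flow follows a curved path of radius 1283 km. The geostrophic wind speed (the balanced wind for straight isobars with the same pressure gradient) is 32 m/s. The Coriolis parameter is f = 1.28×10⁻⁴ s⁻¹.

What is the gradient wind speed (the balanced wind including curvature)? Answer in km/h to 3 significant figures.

157 km/h

Around a high, pressure-gradient force acts outward with centrifugal, so Coriolis balances both:
fV = (1/ρ)|∂P/∂n| + V²/R  →  V² − fR·V + fR·V_g = 0
With fR = 1.28×10⁻⁴ × 1283×10³ m = 164 m/s:
V = [fR − √((fR)² − 4 fR V_g)]/2 = [164 − √(164² − 4×164×32)]/2 = 43.5 m/s
Supergeostrophic (V > V_g = 32 m/s), as expected around a high.
Converting: 43.5 m/s × 3.6 = 157 km/h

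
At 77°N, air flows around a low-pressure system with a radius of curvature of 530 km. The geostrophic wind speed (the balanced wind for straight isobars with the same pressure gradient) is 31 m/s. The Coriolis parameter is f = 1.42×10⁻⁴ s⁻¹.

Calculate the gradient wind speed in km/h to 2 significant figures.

85 km/h

Around a low, centrifugal force acts outward with Coriolis, so pressure-gradient force balances both:
(1/ρ)|∂P/∂n| = fV + V²/R  →  V² + fR·V − fR·V_g = 0
With fR = 1.42×10⁻⁴ × 530×10³ m = 75.3 m/s:
V = [−fR + √((fR)² + 4 fR V_g)]/2 = [−75.3 + √(75.3² + 4×75.3×31)]/2 = 23.6 m/s
Subgeostrophic (V < V_g = 31 m/s), as expected around a low.
Converting: 23.6 m/s × 3.6 = 85 km/h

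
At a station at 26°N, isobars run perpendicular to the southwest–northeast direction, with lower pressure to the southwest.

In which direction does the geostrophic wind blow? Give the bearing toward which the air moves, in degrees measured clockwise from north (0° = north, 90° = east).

315°

The pressure-gradient force points toward the southwest (bearing 225°).
Geostrophic balance: in the Northern Hemisphere the Coriolis force deflects motion to the right, so the geostrophic wind blows 90° to the right of the pressure-gradient force (low pressure on the left).
Rotating 225° by 90° clockwise gives 315° — the wind blows toward the northwest.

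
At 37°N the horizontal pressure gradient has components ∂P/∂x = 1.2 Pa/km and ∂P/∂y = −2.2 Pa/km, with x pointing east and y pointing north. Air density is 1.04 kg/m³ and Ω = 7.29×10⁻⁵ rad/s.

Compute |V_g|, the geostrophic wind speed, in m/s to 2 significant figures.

27 m/s

Coriolis parameter at 37°N:
f = 2Ω sin φ = 2 × 7.29×10⁻⁵ × sin 37° = 8.77×10⁻⁵ s⁻¹
Component geostrophic relations (x east, y north):
u_g = −(1/(fρ)) ∂P/∂y,  v_g = (1/(fρ)) ∂P/∂x
u_g = −(−2.2×10⁻³)/(8.77×10⁻⁵ × 1.04) = 24.1 m/s;  v_g = (1.2×10⁻³)/(8.77×10⁻⁵ × 1.04) = 13.2 m/s
|V_g| = √(u_g² + v_g²) = 27.5 m/s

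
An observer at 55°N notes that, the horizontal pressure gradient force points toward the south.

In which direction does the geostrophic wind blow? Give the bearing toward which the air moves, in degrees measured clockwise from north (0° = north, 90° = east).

270°

The pressure-gradient force points toward the south (bearing 180°).
Geostrophic balance: in the Northern Hemisphere the Coriolis force deflects motion to the right, so the geostrophic wind blows 90° to the right of the pressure-gradient force (low pressure on the left).
Rotating 180° by 90° clockwise gives 270° — the wind blows toward the west.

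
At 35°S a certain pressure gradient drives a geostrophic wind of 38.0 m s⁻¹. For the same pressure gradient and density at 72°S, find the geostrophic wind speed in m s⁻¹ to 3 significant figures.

With the same pressure gradient and density, V_g ∝ 1/f ∝ 1/sin φ.
V₂ = V₁ · sin φ₁ / sin φ₂ = 38.0 × sin 35° / sin 72°
V₂ = 38.0 × 0.5736/0.9511 = 22.9 m s⁻¹

22.9 m s⁻¹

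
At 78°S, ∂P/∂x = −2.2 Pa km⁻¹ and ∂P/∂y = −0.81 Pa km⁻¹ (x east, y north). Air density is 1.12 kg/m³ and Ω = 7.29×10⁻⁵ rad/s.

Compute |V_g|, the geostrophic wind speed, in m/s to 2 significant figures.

Coriolis parameter at 78°S:
f = 2Ω sin φ = 2 × 7.29×10⁻⁵ × sin 78° = 1.43×10⁻⁴ s⁻¹
In the Southern Hemisphere f is negative: f = −1.43×10⁻⁴ s⁻¹.
Component geostrophic relations (x east, y north):
u_g = −(1/(fρ)) ∂P/∂y,  v_g = (1/(fρ)) ∂P/∂x
u_g = −(−0.81×10⁻³)/(−1.43×10⁻⁴ × 1.12) = −5.07 m/s;  v_g = (−2.2×10⁻³)/(−1.43×10⁻⁴ × 1.12) = 13.8 m/s
|V_g| = √(u_g² + v_g²) = 14.7 m/s

15 m/s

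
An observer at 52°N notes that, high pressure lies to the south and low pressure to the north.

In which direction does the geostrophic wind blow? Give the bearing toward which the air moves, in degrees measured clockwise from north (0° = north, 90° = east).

The pressure-gradient force points toward the north (bearing 000°).
Geostrophic balance: in the Northern Hemisphere the Coriolis force deflects motion to the right, so the geostrophic wind blows 90° to the right of the pressure-gradient force (low pressure on the left).
Rotating 000° by 90° clockwise gives 090° — the wind blows toward the east.

090°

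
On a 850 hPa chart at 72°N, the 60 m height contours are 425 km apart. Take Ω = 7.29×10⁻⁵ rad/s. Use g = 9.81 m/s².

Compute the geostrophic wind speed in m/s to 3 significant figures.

Coriolis parameter at 72°N:
f = 2Ω sin φ = 2 × 7.29×10⁻⁵ × sin 72° = 1.39×10⁻⁴ s⁻¹
Height gradient: |∂Z/∂n| = 60 m / 425000 m = 1.41×10⁻⁴
On a pressure surface, geostrophic balance gives V_g = (g/f)|∂Z/∂n|:
V_g = 9.81 × 1.41×10⁻⁴ / 1.39×10⁻⁴ = 9.99 m/s

9.99 m/s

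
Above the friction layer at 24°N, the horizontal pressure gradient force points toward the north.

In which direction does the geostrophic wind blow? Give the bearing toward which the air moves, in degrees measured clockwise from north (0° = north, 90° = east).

090°

The pressure-gradient force points toward the north (bearing 000°).
Geostrophic balance: in the Northern Hemisphere the Coriolis force deflects motion to the right, so the geostrophic wind blows 90° to the right of the pressure-gradient force (low pressure on the left).
Rotating 000° by 90° clockwise gives 090° — the wind blows toward the east.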